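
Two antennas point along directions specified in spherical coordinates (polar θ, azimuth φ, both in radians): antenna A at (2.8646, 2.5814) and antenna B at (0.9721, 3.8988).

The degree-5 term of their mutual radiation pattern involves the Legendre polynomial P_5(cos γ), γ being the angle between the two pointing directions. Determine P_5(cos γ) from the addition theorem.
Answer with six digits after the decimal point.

-0.121508

Term-by-term m-sum for l=5 (normalisation 4π/11 = 1.142397):
  m=-5: 0.00067 + 0.00024j × 0.14273 - 0.10726j = 0.00012 - 0.00004j  (running Σ = 0.00012 - 0.00004j)
  m=-4: 0.00490 + 0.00619j × -0.38273 - 0.04334j = -0.00161 - 0.00258j  (running Σ = -0.00149 - 0.00262j)
  m=-3: 0.00568 + 0.05152j × 0.23371 + 0.27700j = -0.01294 + 0.01361j  (running Σ = -0.01443 + 0.01100j)
  m=-2: -0.09424 + 0.19488j × -0.00173 + 0.03070j = -0.00582 - 0.00323j  (running Σ = -0.02025 + 0.00776j)
  m=-1: -0.44694 + 0.28033j × 0.25538 - 0.24137j = -0.04647 + 0.17947j  (running Σ = -0.06673 + 0.18723j)
  m=0: -0.46847 + 0.00000j × -0.05783 + 0.00000j = 0.02709 + 0.00000j  (running Σ = -0.03964 + 0.18723j)
  m=1: 0.44694 + 0.28033j × -0.25538 - 0.24137j = -0.04647 - 0.17947j  (running Σ = -0.08611 + 0.00776j)
  m=2: -0.09424 - 0.19488j × -0.00173 - 0.03070j = -0.00582 + 0.00323j  (running Σ = -0.09193 + 0.01100j)
  m=3: -0.00568 + 0.05152j × -0.23371 + 0.27700j = -0.01294 - 0.01361j  (running Σ = -0.10487 - 0.00262j)
  m=4: 0.00490 - 0.00619j × -0.38273 + 0.04334j = -0.00161 + 0.00258j  (running Σ = -0.10648 - 0.00004j)
  m=5: -0.00067 + 0.00024j × -0.14273 - 0.10726j = 0.00012 + 0.00004j  (running Σ = -0.10636 + 0.00000j)
Accumulated sum -0.10636 + 0.00000j; after 4π/(2l+1) scaling, -0.12151 + 0.00000j ⇒ P_5 = -0.121508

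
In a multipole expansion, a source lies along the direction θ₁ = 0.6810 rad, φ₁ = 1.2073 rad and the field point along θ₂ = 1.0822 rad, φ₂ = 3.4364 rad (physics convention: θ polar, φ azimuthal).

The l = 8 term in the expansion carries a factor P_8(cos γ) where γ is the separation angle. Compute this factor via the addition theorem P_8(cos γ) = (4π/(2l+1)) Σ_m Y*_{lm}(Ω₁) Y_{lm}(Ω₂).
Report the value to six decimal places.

Expand P_8 via completeness: Σ_{m} conj(Y_{8,m}) at Ω₁ times Y_{8,m} at Ω₂ —
  m=-8: -0.01238 - 0.00294j × -0.13499 - 0.13438j = 0.00127 + 0.00206j  (running Σ = 0.00127 + 0.00206j)
  m=-7: -0.03531 + 0.05193j × 0.19162 + 0.35680j = -0.02529 - 0.00265j  (running Σ = -0.02402 - 0.00059j)
  m=-6: 0.10818 + 0.15472j × -0.08091 - 0.40316j = 0.05363 - 0.05613j  (running Σ = 0.02961 - 0.05672j)
  m=-5: 0.36688 - 0.09238j × -0.00603 + 0.06217j = 0.00353 + 0.02336j  (running Σ = 0.03314 - 0.03335j)
  m=-4: 0.05568 - 0.47453j × -0.12346 + 0.29903j = 0.13502 + 0.07524j  (running Σ = 0.16816 + 0.04189j)
  m=-3: -0.22771 - 0.11864j × 0.14941 - 0.18237j = -0.05566 + 0.02380j  (running Σ = 0.11250 + 0.06569j)
  m=-2: 0.16552 - 0.14723j × 0.17944 - 0.12005j = 0.01203 - 0.04629j  (running Σ = 0.12453 + 0.01940j)
  m=-1: -0.13512 - 0.35520j × -0.27155 + 0.08246j = 0.06598 + 0.08531j  (running Σ = 0.19051 + 0.10471j)
  m=0: 0.10789 + 0.00000j × -0.17732 + 0.00000j = -0.01913 + 0.00000j  (running Σ = 0.17137 + 0.10471j)
  m=1: 0.13512 - 0.35520j × 0.27155 + 0.08246j = 0.06598 - 0.08531j  (running Σ = 0.23735 + 0.01940j)
  m=2: 0.16552 + 0.14723j × 0.17944 + 0.12005j = 0.01203 + 0.04629j  (running Σ = 0.24938 + 0.06569j)
  m=3: 0.22771 - 0.11864j × -0.14941 - 0.18237j = -0.05566 - 0.02380j  (running Σ = 0.19372 + 0.04189j)
  m=4: 0.05568 + 0.47453j × -0.12346 - 0.29903j = 0.13502 - 0.07524j  (running Σ = 0.32874 - 0.03335j)
  m=5: -0.36688 - 0.09238j × 0.00603 + 0.06217j = 0.00353 - 0.02336j  (running Σ = 0.33227 - 0.05672j)
  m=6: 0.10818 - 0.15472j × -0.08091 + 0.40316j = 0.05363 + 0.05613j  (running Σ = 0.38590 - 0.00059j)
  m=7: 0.03531 + 0.05193j × -0.19162 + 0.35680j = -0.02529 + 0.00265j  (running Σ = 0.36061 + 0.00206j)
  m=8: -0.01238 + 0.00294j × -0.13499 + 0.13438j = 0.00127 - 0.00206j  (running Σ = 0.36188 + 0.00000j)
Σ over m = 0.36188 + 0.00000j; ×(4π/17) → 0.26750 + 0.00000j. Real part: 0.267502

0.267502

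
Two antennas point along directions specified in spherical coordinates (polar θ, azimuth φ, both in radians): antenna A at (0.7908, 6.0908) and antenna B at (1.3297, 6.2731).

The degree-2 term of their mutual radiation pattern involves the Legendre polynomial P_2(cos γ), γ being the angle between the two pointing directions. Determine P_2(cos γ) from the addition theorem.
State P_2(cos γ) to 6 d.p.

0.575692

Addition theorem: P_2(cos γ) = (4π/5) Σ_m Y*_{lm}(Ω₁) Y_{lm}(Ω₂), m = −2…2:
  m=-2: +0.180950-0.073277i × +0.364179+0.007347i = +0.066436-0.025356i  (running Σ = +0.066436-0.025356i)
  m=-1: +0.379126-0.073852i × +0.179115+0.001806i = +0.068041-0.012543i  (running Σ = +0.134477-0.037899i)
  m=0: +0.152585-0.000000i × -0.261450+0.000000i = -0.039893+0.000000i  (running Σ = +0.094584-0.037899i)
  m=1: -0.379126-0.073852i × -0.179115+0.001806i = +0.068041+0.012543i  (running Σ = +0.162624-0.025356i)
  m=2: +0.180950+0.073277i × +0.364179-0.007347i = +0.066436+0.025356i  (running Σ = +0.229061+0.000000i)
Total Σ_m = +0.229061+0.000000i. Multiply by 2.513274: +0.575692+0.000000i. P_2(cos γ) = 0.575692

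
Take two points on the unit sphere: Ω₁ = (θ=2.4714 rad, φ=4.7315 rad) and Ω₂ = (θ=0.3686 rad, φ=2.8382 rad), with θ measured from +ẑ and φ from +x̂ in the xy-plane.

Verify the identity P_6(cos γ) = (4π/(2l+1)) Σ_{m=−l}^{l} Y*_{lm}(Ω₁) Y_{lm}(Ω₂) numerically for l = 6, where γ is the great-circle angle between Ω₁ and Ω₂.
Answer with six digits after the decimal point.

-0.394579

Term-by-term m-sum for l=6 (normalisation 4π/13 = 0.966644):
  term(m=-6) = (0.000010, -0.000027)   from Y*(Ω₁)=(-0.027560, -0.003174), Y(Ω₂)=(-0.000261, 0.001024)
  term(m=-5) = (0.001148, 0.000048)   from Y*(Ω₁)=(-0.011569, 0.120702), Y(Ω₂)=(-0.000510, -0.009466)
  term(m=-4) = (0.004366, 0.015140)   from Y*(Ω₁)=(0.304795, 0.023345), Y(Ω₂)=(0.018024, 0.048291)
  term(m=-3) = (-0.070682, 0.048698)   from Y*(Ω₁)=(0.026330, -0.458749), Y(Ω₂)=(-0.114619, -0.147496)
  term(m=-2) = (-0.104903, -0.078925)   from Y*(Ω₁)=(-0.300493, -0.011491), Y(Ω₂)=(0.358624, 0.248937)
  term(m=-1) = (-0.033390, 0.099919)   from Y*(Ω₁)=(0.003745, -0.195924), Y(Ω₂)=(-0.513058, -0.160617)
  term(m=+0) = (-0.001295, -0.000000)   from Y*(Ω₁)=(-0.369767, -0.000000), Y(Ω₂)=(0.003503, 0.000000)
  term(m=+1) = (-0.033390, -0.099919)   from Y*(Ω₁)=(-0.003745, -0.195924), Y(Ω₂)=(0.513058, -0.160617)
  term(m=+2) = (-0.104903, 0.078925)   from Y*(Ω₁)=(-0.300493, 0.011491), Y(Ω₂)=(0.358624, -0.248937)
  term(m=+3) = (-0.070682, -0.048698)   from Y*(Ω₁)=(-0.026330, -0.458749), Y(Ω₂)=(0.114619, -0.147496)
  term(m=+4) = (0.004366, -0.015140)   from Y*(Ω₁)=(0.304795, -0.023345), Y(Ω₂)=(0.018024, -0.048291)
  term(m=+5) = (0.001148, -0.000048)   from Y*(Ω₁)=(0.011569, 0.120702), Y(Ω₂)=(0.000510, -0.009466)
  term(m=+6) = (0.000010, 0.000027)   from Y*(Ω₁)=(-0.027560, 0.003174), Y(Ω₂)=(-0.000261, -0.001024)
Total Σ_m = (-0.408195, 0.000000). Multiply by 0.966644: (-0.394579, 0.000000). P_6(cos γ) = -0.394579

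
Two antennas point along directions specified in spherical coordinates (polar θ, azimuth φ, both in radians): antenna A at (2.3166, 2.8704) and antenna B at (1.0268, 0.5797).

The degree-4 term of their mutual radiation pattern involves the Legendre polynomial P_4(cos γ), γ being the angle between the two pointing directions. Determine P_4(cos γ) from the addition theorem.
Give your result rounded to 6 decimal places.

-0.319986

Addition theorem: P_4(cos γ) = (4π/9) Σ_m Y*_{lm}(Ω₁) Y_{lm}(Ω₂), m = −4…4:
  [-4]  conj(Y_{4,-4})(Ω₁) = (0.060178, -0.113910) ; Y_{4,-4}(Ω₂) = (-0.161341, -0.173883) ; Δ = (-0.029516, 0.007915)
  [-3]  conj(Y_{4,-3})(Ω₁) = (0.231221, -0.244634) ; Y_{4,-3}(Ω₂) = (-0.067979, -0.400087) ; Δ = (-0.113593, -0.075878)
  [-2]  conj(Y_{4,-2})(Ω₁) = (0.343670, -0.207122) ; Y_{4,-2}(Ω₂) = (0.085704, -0.196437) ; Δ = (-0.011233, -0.085261)
  [-1]  conj(Y_{4,-1})(Ω₁) = (0.050691, -0.014094) ; Y_{4,-1}(Ω₂) = (-0.197175, 0.129098) ; Δ = (-0.008175, 0.009323)
  [+0]  conj(Y_{4,0})(Ω₁) = (-0.358931, -0.000000) ; Y_{4,0}(Ω₂) = (-0.267074, 0.000000) ; Δ = (0.095861, 0.000000)
  [+1]  conj(Y_{4,1})(Ω₁) = (-0.050691, -0.014094) ; Y_{4,1}(Ω₂) = (0.197175, 0.129098) ; Δ = (-0.008175, -0.009323)
  [+2]  conj(Y_{4,2})(Ω₁) = (0.343670, 0.207122) ; Y_{4,2}(Ω₂) = (0.085704, 0.196437) ; Δ = (-0.011233, 0.085261)
  [+3]  conj(Y_{4,3})(Ω₁) = (-0.231221, -0.244634) ; Y_{4,3}(Ω₂) = (0.067979, -0.400087) ; Δ = (-0.113593, 0.075878)
  [+4]  conj(Y_{4,4})(Ω₁) = (0.060178, 0.113910) ; Y_{4,4}(Ω₂) = (-0.161341, 0.173883) ; Δ = (-0.029516, -0.007915)
Σ over m = (-0.229173, 0.000000); ×(4π/9) → (-0.319986, 0.000000). Real part: -0.319986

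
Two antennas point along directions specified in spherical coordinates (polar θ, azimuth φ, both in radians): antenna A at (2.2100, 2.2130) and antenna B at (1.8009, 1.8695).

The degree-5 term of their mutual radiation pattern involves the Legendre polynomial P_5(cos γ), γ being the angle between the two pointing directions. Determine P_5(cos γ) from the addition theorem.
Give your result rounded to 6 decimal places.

-0.197136

Summing Y*_{l m}(θ₁,φ₁)·Y_{l m}(θ₂,φ₂) over m ∈ [−5, 5]; prefactor 4π/(2·5+1) = 1.142397:
  m=-5: (0.010721, -0.154174) × (-0.404894, -0.031352) = (-0.009174, 0.062088)  (running Σ = (-0.009174, 0.062088))
  m=-4: (0.305290, -0.196880) × (-0.110461, 0.279818) = (0.021368, 0.107173)  (running Σ = (0.012193, 0.169262))
  m=-3: (0.369285, 0.137238) × (-0.132607, -0.106074) = (-0.034413, -0.057370)  (running Σ = (-0.022219, 0.111891))
  m=-2: (0.012443, 0.042254) × (-0.255685, 0.173952) = (-0.010532, -0.008639)  (running Σ = (-0.032751, 0.103252))
  m=-1: (0.203640, -0.272255) × (-0.030151, -0.097918) = (-0.032799, -0.011731)  (running Σ = (-0.065549, 0.091521))
  m=0: (0.134833, -0.000000) × (-0.307525, 0.000000) = (-0.041465, 0.000000)  (running Σ = (-0.107014, 0.091521))
  m=1: (-0.203640, -0.272255) × (0.030151, -0.097918) = (-0.032799, 0.011731)  (running Σ = (-0.139813, 0.103252))
  m=2: (0.012443, -0.042254) × (-0.255685, -0.173952) = (-0.010532, 0.008639)  (running Σ = (-0.150344, 0.111891))
  m=3: (-0.369285, 0.137238) × (0.132607, -0.106074) = (-0.034413, 0.057370)  (running Σ = (-0.184757, 0.169262))
  m=4: (0.305290, 0.196880) × (-0.110461, -0.279818) = (0.021368, -0.107173)  (running Σ = (-0.163389, 0.062088))
  m=5: (-0.010721, -0.154174) × (0.404894, -0.031352) = (-0.009174, -0.062088)  (running Σ = (-0.172563, 0.000000))
Total Σ_m = (-0.172563, 0.000000). Multiply by 1.142397: (-0.197136, 0.000000). P_5(cos γ) = -0.197136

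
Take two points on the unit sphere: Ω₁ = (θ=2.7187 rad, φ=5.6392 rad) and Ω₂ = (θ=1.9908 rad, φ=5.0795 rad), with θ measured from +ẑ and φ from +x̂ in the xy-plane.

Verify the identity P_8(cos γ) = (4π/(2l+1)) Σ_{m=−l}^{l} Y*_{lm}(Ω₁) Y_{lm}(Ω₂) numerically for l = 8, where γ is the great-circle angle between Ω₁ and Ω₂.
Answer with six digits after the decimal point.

Addition theorem: P_8(cos γ) = (4π/17) Σ_m Y*_{lm}(Ω₁) Y_{lm}(Ω₂), m = −8…8:
  [-8]  conj(Y_{8,-8})(Ω₁) = (0.000176, 0.000375) ; Y_{8,-8}(Ω₂) = (-0.243840, -0.050624) ; Δ = (-0.000024, -0.000100)
  [-7]  conj(Y_{8,-7})(Ω₁) = (0.000749, -0.003610) ; Y_{8,-7}(Ω₂) = (0.240741, -0.374092) ; Δ = (-0.001170, -0.001149)
  [-6]  conj(Y_{8,-6})(Ω₁) = (-0.015482, 0.013643) ; Y_{8,-6}(Ω₂) = (0.192507, 0.262994) ; Δ = (-0.006568, -0.001445)
  [-5]  conj(Y_{8,-5})(Ω₁) = (0.081534, -0.006400) ; Y_{8,-5}(Ω₂) = (0.102761, -0.027861) ; Δ = (0.008200, -0.002929)
  [-4]  conj(Y_{8,-4})(Ω₁) = (-0.197098, -0.125128) ; Y_{8,-4}(Ω₂) = (-0.036665, 0.356970) ; Δ = (0.051893, -0.065770)
  [-3]  conj(Y_{8,-3})(Ω₁) = (0.162413, 0.429974) ; Y_{8,-3}(Ω₂) = (-0.059207, -0.030035) ; Δ = (0.003298, -0.030336)
  [-2]  conj(Y_{8,-2})(Ω₁) = (0.148374, -0.510549) ; Y_{8,-2}(Ω₂) = (-0.237740, 0.214572) ; Δ = (0.074275, 0.153215)
  [-1]  conj(Y_{8,-1})(Ω₁) = (-0.094768, 0.071148) ; Y_{8,-1}(Ω₂) = (-0.047679, -0.123989) ; Δ = (0.013340, 0.008358)
  [+0]  conj(Y_{8,0})(Ω₁) = (-0.462172, -0.000000) ; Y_{8,0}(Ω₂) = (-0.301790, 0.000000) ; Δ = (0.139479, 0.000000)
  [+1]  conj(Y_{8,1})(Ω₁) = (0.094768, 0.071148) ; Y_{8,1}(Ω₂) = (0.047679, -0.123989) ; Δ = (0.013340, -0.008358)
  [+2]  conj(Y_{8,2})(Ω₁) = (0.148374, 0.510549) ; Y_{8,2}(Ω₂) = (-0.237740, -0.214572) ; Δ = (0.074275, -0.153215)
  [+3]  conj(Y_{8,3})(Ω₁) = (-0.162413, 0.429974) ; Y_{8,3}(Ω₂) = (0.059207, -0.030035) ; Δ = (0.003298, 0.030336)
  [+4]  conj(Y_{8,4})(Ω₁) = (-0.197098, 0.125128) ; Y_{8,4}(Ω₂) = (-0.036665, -0.356970) ; Δ = (0.051893, 0.065770)
  [+5]  conj(Y_{8,5})(Ω₁) = (-0.081534, -0.006400) ; Y_{8,5}(Ω₂) = (-0.102761, -0.027861) ; Δ = (0.008200, 0.002929)
  [+6]  conj(Y_{8,6})(Ω₁) = (-0.015482, -0.013643) ; Y_{8,6}(Ω₂) = (0.192507, -0.262994) ; Δ = (-0.006568, 0.001445)
  [+7]  conj(Y_{8,7})(Ω₁) = (-0.000749, -0.003610) ; Y_{8,7}(Ω₂) = (-0.240741, -0.374092) ; Δ = (-0.001170, 0.001149)
  [+8]  conj(Y_{8,8})(Ω₁) = (0.000176, -0.000375) ; Y_{8,8}(Ω₂) = (-0.243840, 0.050624) ; Δ = (-0.000024, 0.000100)
Σ over m = (0.425968, 0.000000); ×(4π/17) → (0.314875, 0.000000). Real part: 0.314875

0.314875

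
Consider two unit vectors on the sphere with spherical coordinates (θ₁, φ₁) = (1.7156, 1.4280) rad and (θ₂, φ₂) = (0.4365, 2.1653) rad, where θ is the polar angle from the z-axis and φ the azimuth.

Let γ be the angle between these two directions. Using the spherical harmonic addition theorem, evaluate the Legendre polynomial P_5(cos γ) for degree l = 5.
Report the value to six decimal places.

0.286810

Expand P_5 via completeness: Σ_{m} conj(Y_{5,m}) at Ω₁ times Y_{5,m} at Ω₂ —
  m=-5: Y*=0.28836 + 0.33280j  Y=-0.00105 + 0.00618j  product -0.00236 + 0.00143j
  m=-4: Y*=-0.17083 + 0.10978j  Y=-0.03069 - 0.02938j  product 0.00847 + 0.00165j
  m=-3: Y*=0.11315 + 0.24777j  Y=0.16331 - 0.03527j  product 0.02722 + 0.03647j
  m=-2: Y*=-0.21541 + 0.06325j  Y=-0.14971 + 0.37290j  product 0.00866 - 0.08979j
  m=-1: Y*=0.03237 + 0.22511j  Y=-0.27805 - 0.41126j  product 0.08358 - 0.07590j
  m=+0: Y*=-0.22900 + 0.00000j  Y=0.00037 + 0.00000j  product -0.00008 + 0.00000j
  m=+1: Y*=-0.03237 + 0.22511j  Y=0.27805 - 0.41126j  product 0.08358 + 0.07590j
  m=+2: Y*=-0.21541 - 0.06325j  Y=-0.14971 - 0.37290j  product 0.00866 + 0.08979j
  m=+3: Y*=-0.11315 + 0.24777j  Y=-0.16331 - 0.03527j  product 0.02722 - 0.03647j
  m=+4: Y*=-0.17083 - 0.10978j  Y=-0.03069 + 0.02938j  product 0.00847 - 0.00165j
  m=+5: Y*=-0.28836 + 0.33280j  Y=0.00105 + 0.00618j  product -0.00236 - 0.00143j
Σ over m = 0.25106 + 0.00000j; ×(4π/11) → 0.28681 + 0.00000j. Real part: 0.286810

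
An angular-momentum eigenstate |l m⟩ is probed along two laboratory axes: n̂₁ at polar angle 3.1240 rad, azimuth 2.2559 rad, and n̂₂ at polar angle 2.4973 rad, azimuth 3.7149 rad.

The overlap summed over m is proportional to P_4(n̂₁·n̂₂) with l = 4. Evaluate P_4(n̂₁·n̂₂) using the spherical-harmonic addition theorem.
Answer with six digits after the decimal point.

-0.231279

Term-by-term m-sum for l=4 (normalisation 4π/9 = 1.396263):
  m=-4: -0.00000 + 0.00000j × -0.03808 - 0.04321j = 0.00000 + 0.00000j  (running Σ = 0.00000 + 0.00000j)
  m=-3: -0.00001 - 0.00000j × -0.03222 - 0.21444j = -0.00000 + 0.00000j  (running Σ = -0.00000 + 0.00000j)
  m=-2: -0.00012 - 0.00061j × 0.17259 - 0.38217j = -0.00025 - 0.00006j  (running Σ = -0.00025 - 0.00006j)
  m=-1: 0.02105 - 0.02576j × 0.28146 - 0.18172j = 0.00124 - 0.01108j  (running Σ = 0.00099 - 0.01113j)
  m=0: 0.84498 + 0.00000j × -0.19837 + 0.00000j = -0.16762 + 0.00000j  (running Σ = -0.16663 - 0.01113j)
  m=1: -0.02105 - 0.02576j × -0.28146 - 0.18172j = 0.00124 + 0.01108j  (running Σ = -0.16539 - 0.00006j)
  m=2: -0.00012 + 0.00061j × 0.17259 + 0.38217j = -0.00025 + 0.00006j  (running Σ = -0.16564 + 0.00000j)
  m=3: 0.00001 - 0.00000j × 0.03222 - 0.21444j = -0.00000 - 0.00000j  (running Σ = -0.16564 + 0.00000j)
  m=4: -0.00000 - 0.00000j × -0.03808 + 0.04321j = 0.00000 - 0.00000j  (running Σ = -0.16564 + 0.00000j)
Accumulated sum -0.16564 + 0.00000j; after 4π/(2l+1) scaling, -0.23128 + 0.00000j ⇒ P_4 = -0.231279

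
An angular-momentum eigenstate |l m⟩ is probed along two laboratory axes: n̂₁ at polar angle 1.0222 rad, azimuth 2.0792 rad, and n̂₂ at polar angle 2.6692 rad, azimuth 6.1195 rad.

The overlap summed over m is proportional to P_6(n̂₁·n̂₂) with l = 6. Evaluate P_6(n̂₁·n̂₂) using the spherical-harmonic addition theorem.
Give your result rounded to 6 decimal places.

Addition theorem: P_6(cos γ) = (4π/13) Σ_m Y*_{lm}(Ω₁) Y_{lm}(Ω₂), m = −6…6:
  term(m=-6) = 0.00050 + 0.00062j   from Y*(Ω₁)=0.18565 - 0.01697j, Y(Ω₂)=0.00238 + 0.00357j
  term(m=-5) = -0.00249 + 0.01120j   from Y*(Ω₁)=-0.22272 - 0.32585j, Y(Ω₂)=-0.01986 - 0.02122j
  term(m=-4) = -0.03999 + 0.01948j   from Y*(Ω₁)=-0.16815 + 0.33699j, Y(Ω₂)=0.09368 + 0.07192j
  term(m=-3) = 0.00051 + 0.00024j   from Y*(Ω₁)=-0.00180 + 0.00008j, Y(Ω₂)=-0.27576 - 0.14746j
  term(m=-2) = 0.03907 + 0.16944j   from Y*(Ω₁)=0.18145 + 0.29331j, Y(Ω₂)=0.47739 + 0.16212j
  term(m=-1) = -0.02682 + 0.03371j   from Y*(Ω₁)=0.06407 - 0.11496j, Y(Ω₂)=-0.32298 - 0.05334j
  term(m=+0) = -0.09175 + 0.00000j   from Y*(Ω₁)=0.31176 + 0.00000j, Y(Ω₂)=-0.29431 + 0.00000j
  term(m=+1) = -0.02682 - 0.03371j   from Y*(Ω₁)=-0.06407 - 0.11496j, Y(Ω₂)=0.32298 - 0.05334j
  term(m=+2) = 0.03907 - 0.16944j   from Y*(Ω₁)=0.18145 - 0.29331j, Y(Ω₂)=0.47739 - 0.16212j
  term(m=+3) = 0.00051 - 0.00024j   from Y*(Ω₁)=0.00180 + 0.00008j, Y(Ω₂)=0.27576 - 0.14746j
  term(m=+4) = -0.03999 - 0.01948j   from Y*(Ω₁)=-0.16815 - 0.33699j, Y(Ω₂)=0.09368 - 0.07192j
  term(m=+5) = -0.00249 - 0.01120j   from Y*(Ω₁)=0.22272 - 0.32585j, Y(Ω₂)=0.01986 - 0.02122j
  term(m=+6) = 0.00050 - 0.00062j   from Y*(Ω₁)=0.18565 + 0.01697j, Y(Ω₂)=0.00238 - 0.00357j
Σ over m = -0.15021 - 0.00000j; ×(4π/13) → -0.14520 - 0.00000j. Real part: -0.145195

-0.145195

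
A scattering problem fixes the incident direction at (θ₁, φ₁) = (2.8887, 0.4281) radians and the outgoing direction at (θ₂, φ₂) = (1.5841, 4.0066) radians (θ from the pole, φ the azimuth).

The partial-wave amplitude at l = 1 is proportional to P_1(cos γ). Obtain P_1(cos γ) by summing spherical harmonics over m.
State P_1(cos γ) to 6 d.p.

Summing Y*_{l m}(θ₁,φ₁)·Y_{l m}(θ₂,φ₂) over m ∈ [−1, 1]; prefactor 4π/(2·1+1) = 4.188790:
  [-1]  conj(Y_{1,-1})(Ω₁) = 0.07864 + 0.03589j ; Y_{1,-1}(Ω₂) = -0.22408 + 0.26293j ; Δ = -0.02706 + 0.01264j
  [+0]  conj(Y_{1,0})(Ω₁) = -0.47306 + 0.00000j ; Y_{1,0}(Ω₂) = -0.00650 + 0.00000j ; Δ = 0.00307 + 0.00000j
  [+1]  conj(Y_{1,1})(Ω₁) = -0.07864 + 0.03589j ; Y_{1,1}(Ω₂) = 0.22408 + 0.26293j ; Δ = -0.02706 - 0.01264j
Σ over m = -0.05104 + 0.00000j; ×(4π/3) → -0.21380 + 0.00000j. Real part: -0.213802

-0.213802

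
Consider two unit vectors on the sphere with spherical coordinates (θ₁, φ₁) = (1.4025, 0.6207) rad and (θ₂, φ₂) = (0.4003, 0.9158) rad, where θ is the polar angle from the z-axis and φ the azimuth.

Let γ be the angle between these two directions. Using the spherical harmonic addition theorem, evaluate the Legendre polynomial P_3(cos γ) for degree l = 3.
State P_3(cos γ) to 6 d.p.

Addition theorem: P_3(cos γ) = (4π/7) Σ_m Y*_{lm}(Ω₁) Y_{lm}(Ω₂), m = −3…3:
  [-3]  conj(Y_{3,-3})(Ω₁) = -0.11482 + 0.38295j ; Y_{3,-3}(Ω₂) = -0.02280 - 0.00948j ; Δ = 0.00625 - 0.00764j
  [-2]  conj(Y_{3,-2})(Ω₁) = 0.05382 + 0.15744j ; Y_{3,-2}(Ω₂) = -0.03686 - 0.13810j ; Δ = 0.01976 - 0.01323j
  [-1]  conj(Y_{3,-1})(Ω₁) = -0.22282 - 0.15931j ; Y_{3,-1}(Ω₂) = 0.24862 - 0.32367j ; Δ = -0.10696 + 0.03251j
  [+0]  conj(Y_{3,0})(Ω₁) = -0.17876 + 0.00000j ; Y_{3,0}(Ω₂) = 0.42639 + 0.00000j ; Δ = -0.07622 + 0.00000j
  [+1]  conj(Y_{3,1})(Ω₁) = 0.22282 - 0.15931j ; Y_{3,1}(Ω₂) = -0.24862 - 0.32367j ; Δ = -0.10696 - 0.03251j
  [+2]  conj(Y_{3,2})(Ω₁) = 0.05382 - 0.15744j ; Y_{3,2}(Ω₂) = -0.03686 + 0.13810j ; Δ = 0.01976 + 0.01323j
  [+3]  conj(Y_{3,3})(Ω₁) = 0.11482 + 0.38295j ; Y_{3,3}(Ω₂) = 0.02280 - 0.00948j ; Δ = 0.00625 + 0.00764j
Σ over m = -0.23813 - 0.00000j; ×(4π/7) → -0.42749 - 0.00000j. Real part: -0.427494

-0.427494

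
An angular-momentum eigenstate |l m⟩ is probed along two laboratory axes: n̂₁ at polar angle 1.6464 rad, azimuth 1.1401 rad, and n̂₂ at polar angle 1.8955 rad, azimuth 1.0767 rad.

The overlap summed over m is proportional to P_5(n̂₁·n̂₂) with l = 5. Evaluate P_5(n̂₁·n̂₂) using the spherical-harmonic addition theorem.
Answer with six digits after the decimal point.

Addition theorem: P_5(cos γ) = (4π/11) Σ_m Y*_{lm}(Ω₁) Y_{lm}(Ω₂), m = −5…5:
  m=-5: +0.382041-0.251770i × +0.220694+0.277929i = +0.154288+0.050616i  (running Σ = +0.154288+0.050616i)
  m=-4: +0.016594+0.108334i × +0.149056-0.347129i = +0.040079+0.010388i  (running Σ = +0.194368+0.061004i)
  m=-3: +0.312821+0.089515i × +0.024638-0.002186i = +0.007903+0.001522i  (running Σ = +0.202271+0.062526i)
  m=-2: -0.081488+0.094920i × -0.185617-0.281709i = +0.041865+0.005337i  (running Σ = +0.244136+0.067863i)
  m=-1: +0.122778+0.267221i × -0.029851+0.055417i = -0.018474-0.001173i  (running Σ = +0.225663+0.066690i)
  m=0: -0.128992-0.000000i × -0.318187+0.000000i = +0.041044+0.000000i  (running Σ = +0.266706+0.066690i)
  m=1: -0.122778+0.267221i × +0.029851+0.055417i = -0.018474+0.001173i  (running Σ = +0.248233+0.067863i)
  m=2: -0.081488-0.094920i × -0.185617+0.281709i = +0.041865-0.005337i  (running Σ = +0.290098+0.062526i)
  m=3: -0.312821+0.089515i × -0.024638-0.002186i = +0.007903-0.001522i  (running Σ = +0.298001+0.061004i)
  m=4: +0.016594-0.108334i × +0.149056+0.347129i = +0.040079-0.010388i  (running Σ = +0.338080+0.050616i)
  m=5: -0.382041-0.251770i × -0.220694+0.277929i = +0.154288-0.050616i  (running Σ = +0.492369-0.000000i)
Total Σ_m = +0.492369-0.000000i. Multiply by 1.142397: +0.562481-0.000000i. P_5(cos γ) = 0.562481

0.562481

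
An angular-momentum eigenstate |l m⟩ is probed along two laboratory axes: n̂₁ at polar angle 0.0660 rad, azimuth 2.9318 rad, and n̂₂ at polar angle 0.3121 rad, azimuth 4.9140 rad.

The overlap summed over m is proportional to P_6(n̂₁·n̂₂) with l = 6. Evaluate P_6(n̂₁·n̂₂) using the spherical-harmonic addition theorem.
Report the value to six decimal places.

0.091260

Term-by-term m-sum for l=6 (normalisation 4π/13 = 0.966644):
  m=-6: Y*=(0.000000, -0.000000)  Y=(-0.000143, 0.000379)  product (0.000000, 0.000000)
  m=-5: Y*=(-0.000001, 0.000002)  Y=(0.003677, 0.002319)  product (-0.000000, 0.000000)
  m=-4: Y*=(0.000045, -0.000050)  Y=(0.019673, -0.020519)  product (-0.000000, -0.000002)
  m=-3: Y*=(-0.001199, 0.000873)  Y=(-0.071058, -0.102795)  product (0.000175, 0.000061)
  m=-2: Y*=(0.020431, -0.009114)  Y=(-0.332382, 0.141793)  product (-0.005499, 0.005926)
  m=-1: Y*=(-0.208001, 0.044289)  Y=(0.118106, 0.577854)  product (-0.050159, -0.114963)
  m=+0: Y*=(0.971108, -0.000000)  Y=(0.211485, 0.000000)  product (0.205375, 0.000000)
  m=+1: Y*=(0.208001, 0.044289)  Y=(-0.118106, 0.577854)  product (-0.050159, 0.114963)
  m=+2: Y*=(0.020431, 0.009114)  Y=(-0.332382, -0.141793)  product (-0.005499, -0.005926)
  m=+3: Y*=(0.001199, 0.000873)  Y=(0.071058, -0.102795)  product (0.000175, -0.000061)
  m=+4: Y*=(0.000045, 0.000050)  Y=(0.019673, 0.020519)  product (-0.000000, 0.000002)
  m=+5: Y*=(0.000001, 0.000002)  Y=(-0.003677, 0.002319)  product (-0.000000, -0.000000)
  m=+6: Y*=(0.000000, 0.000000)  Y=(-0.000143, -0.000379)  product (0.000000, -0.000000)
Accumulated sum (0.094410, -0.000000); after 4π/(2l+1) scaling, (0.091260, -0.000000) ⇒ P_6 = 0.091260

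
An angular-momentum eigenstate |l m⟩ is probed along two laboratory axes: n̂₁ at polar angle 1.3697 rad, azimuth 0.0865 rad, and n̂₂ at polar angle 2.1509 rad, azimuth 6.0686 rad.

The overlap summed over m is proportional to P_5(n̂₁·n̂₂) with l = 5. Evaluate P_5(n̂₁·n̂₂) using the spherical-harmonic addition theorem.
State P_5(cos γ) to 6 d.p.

-0.318460

Term-by-term m-sum for l=5 (normalisation 4π/11 = 1.142397):
  term(m=-5) = (0.005203, 0.079476)   from Y*(Ω₁)=(0.380613, 0.175710), Y(Ω₂)=(0.090730, 0.166924)
  term(m=-4) = (-0.038123, -0.099332)   from Y*(Ω₁)=(0.254225, 0.091649), Y(Ω₂)=(-0.257367, -0.297945)
  term(m=-3) = (-0.044535, -0.056498)   from Y*(Ω₁)=(-0.201603, -0.053523), Y(Ω₂)=(0.275860, 0.207005)
  term(m=-2) = (-0.015127, -0.010397)   from Y*(Ω₁)=(-0.281841, -0.049251), Y(Ω₂)=(0.058338, 0.026696)
  term(m=-1) = (-0.049967, -0.015516)   from Y*(Ω₁)=(0.148468, 0.012875), Y(Ω₂)=(-0.343036, -0.074762)
  term(m=+0) = (0.006334, 0.000000)   from Y*(Ω₁)=(0.287503, -0.000000), Y(Ω₂)=(0.022031, 0.000000)
  term(m=+1) = (-0.049967, 0.015516)   from Y*(Ω₁)=(-0.148468, 0.012875), Y(Ω₂)=(0.343036, -0.074762)
  term(m=+2) = (-0.015127, 0.010397)   from Y*(Ω₁)=(-0.281841, 0.049251), Y(Ω₂)=(0.058338, -0.026696)
  term(m=+3) = (-0.044535, 0.056498)   from Y*(Ω₁)=(0.201603, -0.053523), Y(Ω₂)=(-0.275860, 0.207005)
  term(m=+4) = (-0.038123, 0.099332)   from Y*(Ω₁)=(0.254225, -0.091649), Y(Ω₂)=(-0.257367, 0.297945)
  term(m=+5) = (0.005203, -0.079476)   from Y*(Ω₁)=(-0.380613, 0.175710), Y(Ω₂)=(-0.090730, 0.166924)
Total Σ_m = (-0.278765, 0.000000). Multiply by 1.142397: (-0.318460, 0.000000). P_5(cos γ) = -0.318460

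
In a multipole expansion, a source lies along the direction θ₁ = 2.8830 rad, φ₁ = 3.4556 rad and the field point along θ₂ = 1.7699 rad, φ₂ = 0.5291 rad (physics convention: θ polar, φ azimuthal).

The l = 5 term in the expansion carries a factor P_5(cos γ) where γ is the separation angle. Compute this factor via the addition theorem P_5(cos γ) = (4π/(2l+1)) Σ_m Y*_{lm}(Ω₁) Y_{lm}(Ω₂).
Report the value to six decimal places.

Expand P_5 via completeness: Σ_{m} conj(Y_{5,m}) at Ω₁ times Y_{5,m} at Ω₂ —
  [-5]  conj(Y_{5,-5})(Ω₁) = -0.00000 - 0.00051j ; Y_{5,-5}(Ω₂) = -0.36942 - 0.19995j ; Δ = -0.00010 + 0.00019j
  [-4]  conj(Y_{5,-4})(Ω₁) = -0.00188 - 0.00577j ; Y_{5,-4}(Ω₂) = 0.13909 + 0.22912j ; Δ = 0.00106 - 0.00123j
  [-3]  conj(Y_{5,-3})(Ω₁) = -0.02522 - 0.03468j ; Y_{5,-3}(Ω₂) = 0.00348 + 0.21109j ; Δ = 0.00723 - 0.00544j
  [-2]  conj(Y_{5,-2})(Ω₁) = -0.15639 - 0.11355j ; Y_{5,-2}(Ω₂) = 0.13943 - 0.24775j ; Δ = -0.04994 + 0.02291j
  [-1]  conj(Y_{5,-1})(Ω₁) = -0.48755 - 0.15833j ; Y_{5,-1}(Ω₂) = 0.13130 - 0.07677j ; Δ = -0.07617 + 0.01664j
  [+0]  conj(Y_{5,0})(Ω₁) = -0.52092 + 0.00000j ; Y_{5,0}(Ω₂) = -0.28586 + 0.00000j ; Δ = 0.14891 + 0.00000j
  [+1]  conj(Y_{5,1})(Ω₁) = 0.48755 - 0.15833j ; Y_{5,1}(Ω₂) = -0.13130 - 0.07677j ; Δ = -0.07617 - 0.01664j
  [+2]  conj(Y_{5,2})(Ω₁) = -0.15639 + 0.11355j ; Y_{5,2}(Ω₂) = 0.13943 + 0.24775j ; Δ = -0.04994 - 0.02291j
  [+3]  conj(Y_{5,3})(Ω₁) = 0.02522 - 0.03468j ; Y_{5,3}(Ω₂) = -0.00348 + 0.21109j ; Δ = 0.00723 + 0.00544j
  [+4]  conj(Y_{5,4})(Ω₁) = -0.00188 + 0.00577j ; Y_{5,4}(Ω₂) = 0.13909 - 0.22912j ; Δ = 0.00106 + 0.00123j
  [+5]  conj(Y_{5,5})(Ω₁) = 0.00000 - 0.00051j ; Y_{5,5}(Ω₂) = 0.36942 - 0.19995j ; Δ = -0.00010 - 0.00019j
Total Σ_m = -0.08692 - 0.00000j. Multiply by 1.142397: -0.09930 - 0.00000j. P_5(cos γ) = -0.099296

-0.099296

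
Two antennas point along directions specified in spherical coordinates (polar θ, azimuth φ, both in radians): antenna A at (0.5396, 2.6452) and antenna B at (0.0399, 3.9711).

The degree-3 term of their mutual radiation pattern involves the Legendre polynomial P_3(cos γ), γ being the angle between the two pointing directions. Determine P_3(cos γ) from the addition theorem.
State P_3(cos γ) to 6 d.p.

Term-by-term m-sum for l=3 (normalisation 4π/7 = 1.795196):
  term(m=-3) = (-0.000001, 0.000001)   from Y*(Ω₁)=(-0.004614, 0.056401), Y(Ω₂)=(0.000021, 0.000016)
  term(m=-2) = (-0.000332, -0.000177)   from Y*(Ω₁)=(0.126457, -0.193855), Y(Ω₂)=(-0.000143, -0.001619)
  term(m=-1) = (0.005553, -0.022219)   from Y*(Ω₁)=(-0.391310, 0.211945), Y(Ω₂)=(-0.034750, 0.037959)
  term(m=+0) = (0.161729, 0.000000)   from Y*(Ω₁)=(0.217731, -0.000000), Y(Ω₂)=(0.742792, 0.000000)
  term(m=+1) = (0.005553, 0.022219)   from Y*(Ω₁)=(0.391310, 0.211945), Y(Ω₂)=(0.034750, 0.037959)
  term(m=+2) = (-0.000332, 0.000177)   from Y*(Ω₁)=(0.126457, 0.193855), Y(Ω₂)=(-0.000143, 0.001619)
  term(m=+3) = (-0.000001, -0.000001)   from Y*(Ω₁)=(0.004614, 0.056401), Y(Ω₂)=(-0.000021, 0.000016)
Accumulated sum (0.172169, -0.000000); after 4π/(2l+1) scaling, (0.309077, -0.000000) ⇒ P_3 = 0.309077

0.309077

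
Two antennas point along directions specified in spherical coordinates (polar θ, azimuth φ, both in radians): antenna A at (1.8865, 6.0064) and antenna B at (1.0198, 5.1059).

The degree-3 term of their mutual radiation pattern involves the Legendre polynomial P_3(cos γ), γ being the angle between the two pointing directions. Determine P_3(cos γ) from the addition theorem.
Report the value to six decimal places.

-0.412101

Addition theorem: P_3(cos γ) = (4π/7) Σ_m Y*_{lm}(Ω₁) Y_{lm}(Ω₂), m = −3…3:
  [-3]  conj(Y_{3,-3})(Ω₁) = +0.241762-0.264539i ; Y_{3,-3}(Ω₂) = -0.238641-0.098168i ; Δ = -0.083663+0.039397i
  [-2]  conj(Y_{3,-2})(Ω₁) = -0.243901+0.150738i ; Y_{3,-2}(Ω₂) = -0.274191+0.275083i ; Δ = +0.025410-0.108424i
  [-1]  conj(Y_{3,-1})(Ω₁) = -0.153075+0.043485i ; Y_{3,-1}(Ω₂) = +0.039112+0.094208i ; Δ = -0.010084-0.012720i
  [+0]  conj(Y_{3,0})(Ω₁) = +0.291749-0.000000i ; Y_{3,0}(Ω₂) = -0.318367+0.000000i ; Δ = -0.092883+0.000000i
  [+1]  conj(Y_{3,1})(Ω₁) = +0.153075+0.043485i ; Y_{3,1}(Ω₂) = -0.039112+0.094208i ; Δ = -0.010084+0.012720i
  [+2]  conj(Y_{3,2})(Ω₁) = -0.243901-0.150738i ; Y_{3,2}(Ω₂) = -0.274191-0.275083i ; Δ = +0.025410+0.108424i
  [+3]  conj(Y_{3,3})(Ω₁) = -0.241762-0.264539i ; Y_{3,3}(Ω₂) = +0.238641-0.098168i ; Δ = -0.083663-0.039397i
Accumulated sum -0.229558+0.000000i; after 4π/(2l+1) scaling, -0.412101+0.000000i ⇒ P_3 = -0.412101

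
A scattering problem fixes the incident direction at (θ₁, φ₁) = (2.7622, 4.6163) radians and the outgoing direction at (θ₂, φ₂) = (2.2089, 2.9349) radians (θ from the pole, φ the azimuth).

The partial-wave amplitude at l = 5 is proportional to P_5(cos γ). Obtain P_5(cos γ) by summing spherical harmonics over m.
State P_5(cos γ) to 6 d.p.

Summing Y*_{l m}(θ₁,φ₁)·Y_{l m}(θ₂,φ₂) over m ∈ [−5, 5]; prefactor 4π/(2·5+1) = 1.142397:
  m=-5: Y*=(-0.001495, -0.002868)  Y=(-0.079428, -0.133311)  product (-0.000264, 0.000427)
  m=-4: Y*=(-0.023778, 0.009618)  Y=(-0.246465, -0.267751)  product (0.008436, 0.003996)
  m=-3: Y*=(0.033801, 0.113990)  Y=(-0.320023, -0.228505)  product (0.015230, -0.044203)
  m=-2: Y*=(0.336694, -0.065514)  Y=(-0.038460, -0.016871)  product (-0.014054, -0.003161)
  m=-1: Y*=(-0.051832, -0.537756)  Y=(0.333268, 0.069882)  product (0.020306, -0.182839)
  m=+0: Y*=(-0.163396, -0.000000)  Y=(0.132783, 0.000000)  product (-0.021696, -0.000000)
  m=+1: Y*=(0.051832, -0.537756)  Y=(-0.333268, 0.069882)  product (0.020306, 0.182839)
  m=+2: Y*=(0.336694, 0.065514)  Y=(-0.038460, 0.016871)  product (-0.014054, 0.003161)
  m=+3: Y*=(-0.033801, 0.113990)  Y=(0.320023, -0.228505)  product (0.015230, 0.044203)
  m=+4: Y*=(-0.023778, -0.009618)  Y=(-0.246465, 0.267751)  product (0.008436, -0.003996)
  m=+5: Y*=(0.001495, -0.002868)  Y=(0.079428, -0.133311)  product (-0.000264, -0.000427)
Total Σ_m = (0.037610, -0.000000). Multiply by 1.142397: (0.042966, -0.000000). P_5(cos γ) = 0.042966

0.042966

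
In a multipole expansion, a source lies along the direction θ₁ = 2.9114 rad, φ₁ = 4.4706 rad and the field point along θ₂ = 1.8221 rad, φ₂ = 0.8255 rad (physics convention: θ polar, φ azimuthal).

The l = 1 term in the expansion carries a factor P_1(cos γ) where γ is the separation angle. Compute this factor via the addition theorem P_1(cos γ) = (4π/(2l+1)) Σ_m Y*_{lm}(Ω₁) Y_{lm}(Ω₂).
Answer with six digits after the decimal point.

0.048536

Term-by-term m-sum for l=1 (normalisation 4π/3 = 4.188790):
  m=-1: Y*=-0.01887 - 0.07654j  Y=0.22695 - 0.24592j  product -0.02311 - 0.01273j
  m=+0: Y*=-0.47571 + 0.00000j  Y=-0.12150 + 0.00000j  product 0.05780 + 0.00000j
  m=+1: Y*=0.01887 - 0.07654j  Y=-0.22695 - 0.24592j  product -0.02311 + 0.01273j
Σ over m = 0.01159 + 0.00000j; ×(4π/3) → 0.04854 + 0.00000j. Real part: 0.048536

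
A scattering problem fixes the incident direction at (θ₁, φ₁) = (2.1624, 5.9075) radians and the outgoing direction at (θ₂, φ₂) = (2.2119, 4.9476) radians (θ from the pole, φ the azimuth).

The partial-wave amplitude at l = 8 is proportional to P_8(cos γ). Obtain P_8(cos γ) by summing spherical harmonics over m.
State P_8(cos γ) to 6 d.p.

0.286072

Term-by-term m-sum for l=8 (normalisation 4π/17 = 0.739198):
  m=-8: Y*=-0.11507 - 0.01576j  Y=-0.02684 - 0.08352j  product 0.00177 + 0.01003j
  m=-7: Y*=0.27214 + 0.15287j  Y=0.26111 - 0.01980j  product 0.07409 + 0.03453j
  m=-6: Y*=-0.28489 - 0.34992j  Y=-0.06917 + 0.42990j  product 0.17014 - 0.09827j
  m=-5: Y*=0.09010 + 0.28359j  Y=-0.35111 - 0.14628j  product 0.00985 - 0.11275j
  m=-4: Y*=-0.00872 + 0.12798j  Y=0.00136 - 0.00186j  product 0.00023 + 0.00019j
  m=-3: Y*=0.15714 - 0.33058j  Y=-0.22849 - 0.26819j  product -0.12456 + 0.03339j
  m=-2: Y*=-0.04335 + 0.04050j  Y=0.17505 - 0.08901j  product -0.00398 + 0.01095j
  m=-1: Y*=-0.31290 + 0.12342j  Y=-0.06340 - 0.26455j  product 0.05249 + 0.07496j
  m=+0: Y*=0.11176 + 0.00000j  Y=0.24148 + 0.00000j  product 0.02699 + 0.00000j
  m=+1: Y*=0.31290 + 0.12342j  Y=0.06340 - 0.26455j  product 0.05249 - 0.07496j
  m=+2: Y*=-0.04335 - 0.04050j  Y=0.17505 + 0.08901j  product -0.00398 - 0.01095j
  m=+3: Y*=-0.15714 - 0.33058j  Y=0.22849 - 0.26819j  product -0.12456 - 0.03339j
  m=+4: Y*=-0.00872 - 0.12798j  Y=0.00136 + 0.00186j  product 0.00023 - 0.00019j
  m=+5: Y*=-0.09010 + 0.28359j  Y=0.35111 - 0.14628j  product 0.00985 + 0.11275j
  m=+6: Y*=-0.28489 + 0.34992j  Y=-0.06917 - 0.42990j  product 0.17014 + 0.09827j
  m=+7: Y*=-0.27214 + 0.15287j  Y=-0.26111 - 0.01980j  product 0.07409 - 0.03453j
  m=+8: Y*=-0.11507 + 0.01576j  Y=-0.02684 + 0.08352j  product 0.00177 - 0.01003j
Total Σ_m = 0.38700 - 0.00000j. Multiply by 0.739198: 0.28607 - 0.00000j. P_8(cos γ) = 0.286072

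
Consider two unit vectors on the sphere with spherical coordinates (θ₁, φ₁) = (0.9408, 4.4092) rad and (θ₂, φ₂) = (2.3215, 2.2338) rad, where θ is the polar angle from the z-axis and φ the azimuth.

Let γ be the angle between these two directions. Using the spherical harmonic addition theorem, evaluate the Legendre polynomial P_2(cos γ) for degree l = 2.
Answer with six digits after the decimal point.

0.316388

Addition theorem: P_2(cos γ) = (4π/5) Σ_m Y*_{lm}(Ω₁) Y_{lm}(Ω₂), m = −2…2:
  term(m=-2) = -0.018426-0.048719i   from Y*(Ω₁)=-0.207240+0.143729i, Y(Ω₂)=-0.050052+0.200371i
  term(m=-1) = +0.080557-0.116595i   from Y*(Ω₁)=-0.109802-0.350993i, Y(Ω₂)=+0.237175+0.303708i
  term(m=+0) = +0.001625+0.000000i   from Y*(Ω₁)=+0.013014-0.000000i, Y(Ω₂)=+0.124895+0.000000i
  term(m=+1) = +0.080557+0.116595i   from Y*(Ω₁)=+0.109802-0.350993i, Y(Ω₂)=-0.237175+0.303708i
  term(m=+2) = -0.018426+0.048719i   from Y*(Ω₁)=-0.207240-0.143729i, Y(Ω₂)=-0.050052-0.200371i
Σ over m = +0.125887+0.000000i; ×(4π/5) → +0.316388+0.000000i. Real part: 0.316388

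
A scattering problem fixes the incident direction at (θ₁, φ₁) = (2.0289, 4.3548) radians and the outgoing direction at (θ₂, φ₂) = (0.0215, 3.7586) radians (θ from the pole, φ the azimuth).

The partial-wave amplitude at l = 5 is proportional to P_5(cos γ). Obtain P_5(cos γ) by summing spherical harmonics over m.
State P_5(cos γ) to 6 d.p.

Summing Y*_{l m}(θ₁,φ₁)·Y_{l m}(θ₂,φ₂) over m ∈ [−5, 5]; prefactor 4π/(2·5+1) = 1.142397:
  term(m=-5) = -0.000000+0.000000i   from Y*(Ω₁)=-0.263041+0.058034i, Y(Ω₂)=+0.000000+0.000000i
  term(m=-4) = +0.000000-0.000000i   from Y*(Ω₁)=-0.058794+0.415884i, Y(Ω₂)=-0.000000-0.000000i
  term(m=-3) = -0.000001+0.000005i   from Y*(Ω₁)=+0.166701+0.090643i, Y(Ω₂)=+0.000008+0.000026i
  term(m=-2) = +0.000144+0.000362i   from Y*(Ω₁)=-0.188107+0.163384i, Y(Ω₂)=+0.000517-0.001477i
  term(m=-1) = -0.012221-0.008293i   from Y*(Ω₁)=+0.093995+0.251558i, Y(Ω₂)=-0.044855+0.031820i
  term(m=+0) = -0.179345-0.000000i   from Y*(Ω₁)=-0.192355-0.000000i, Y(Ω₂)=+0.932362+0.000000i
  term(m=+1) = -0.012221+0.008293i   from Y*(Ω₁)=-0.093995+0.251558i, Y(Ω₂)=+0.044855+0.031820i
  term(m=+2) = +0.000144-0.000362i   from Y*(Ω₁)=-0.188107-0.163384i, Y(Ω₂)=+0.000517+0.001477i
  term(m=+3) = -0.000001-0.000005i   from Y*(Ω₁)=-0.166701+0.090643i, Y(Ω₂)=-0.000008+0.000026i
  term(m=+4) = +0.000000+0.000000i   from Y*(Ω₁)=-0.058794-0.415884i, Y(Ω₂)=-0.000000+0.000000i
  term(m=+5) = -0.000000-0.000000i   from Y*(Ω₁)=+0.263041+0.058034i, Y(Ω₂)=-0.000000+0.000000i
Σ over m = -0.203500+0.000000i; ×(4π/11) → -0.232478+0.000000i. Real part: -0.232478

-0.232478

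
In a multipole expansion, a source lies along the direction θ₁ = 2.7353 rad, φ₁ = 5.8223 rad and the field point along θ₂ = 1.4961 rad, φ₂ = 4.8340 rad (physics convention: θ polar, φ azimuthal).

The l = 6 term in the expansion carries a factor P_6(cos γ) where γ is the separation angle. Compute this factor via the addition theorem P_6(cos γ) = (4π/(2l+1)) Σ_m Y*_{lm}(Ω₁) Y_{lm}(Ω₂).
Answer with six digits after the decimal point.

Term-by-term m-sum for l=6 (normalisation 4π/13 = 0.966644):
  m=-6: Y*=(-0.001712, -0.000676)  Y=(-0.354107, 0.316683)  product (0.000820, -0.000303)
  m=-5: Y*=(0.009923, 0.011008)  Y=(0.070354, 0.101079)  product (-0.000415, 0.001777)
  m=-4: Y*=(-0.019417, -0.069418)  Y=(-0.292785, 0.154833)  product (0.016433, 0.017318)
  m=-3: Y*=(-0.043396, 0.227928)  Y=(0.050545, 0.132340)  product (-0.032357, 0.005778)
  m=-2: Y*=(0.286186, -0.377221)  Y=(-0.283158, 0.070261)  product (-0.054532, 0.126921)
  m=-1: Y*=(-0.426281, 0.211670)  Y=(0.017979, 0.147108)  product (-0.038802, -0.058904)
  m=+0: Y*=(-0.120689, -0.000000)  Y=(-0.281292, 0.000000)  product (0.033949, 0.000000)
  m=+1: Y*=(0.426281, 0.211670)  Y=(-0.017979, 0.147108)  product (-0.038802, 0.058904)
  m=+2: Y*=(0.286186, 0.377221)  Y=(-0.283158, -0.070261)  product (-0.054532, -0.126921)
  m=+3: Y*=(0.043396, 0.227928)  Y=(-0.050545, 0.132340)  product (-0.032357, -0.005778)
  m=+4: Y*=(-0.019417, 0.069418)  Y=(-0.292785, -0.154833)  product (0.016433, -0.017318)
  m=+5: Y*=(-0.009923, 0.011008)  Y=(-0.070354, 0.101079)  product (-0.000415, -0.001777)
  m=+6: Y*=(-0.001712, 0.000676)  Y=(-0.354107, -0.316683)  product (0.000820, 0.000303)
Accumulated sum (-0.183756, -0.000000); after 4π/(2l+1) scaling, (-0.177627, -0.000000) ⇒ P_6 = -0.177627

-0.177627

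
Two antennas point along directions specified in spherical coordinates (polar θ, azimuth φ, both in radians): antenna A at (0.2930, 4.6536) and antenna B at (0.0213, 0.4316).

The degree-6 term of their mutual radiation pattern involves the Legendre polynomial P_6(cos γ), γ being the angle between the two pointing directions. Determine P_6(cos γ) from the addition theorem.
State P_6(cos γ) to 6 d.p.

0.239977

Term-by-term m-sum for l=6 (normalisation 4π/13 = 0.966644):
  m=-6: -0.00026 + 0.00010j × -0.00000 - 0.00000j = 0.00000 + 0.00000j  (running Σ = 0.00000 + 0.00000j)
  m=-5: -0.00093 - 0.00308j × -0.00000 - 0.00000j = -0.00000 + 0.00000j  (running Σ = -0.00000 + 0.00000j)
  m=-4: 0.02193 - 0.00525j × -0.00000 - 0.00000j = -0.00000 - 0.00000j  (running Σ = -0.00000 - 0.00000j)
  m=-3: 0.01867 + 0.10477j × 0.00001 - 0.00005j = 0.00001 + 0.00000j  (running Σ = 0.00001 + 0.00000j)
  m=-2: -0.32987 + 0.03896j × 0.00153 - 0.00179j = -0.00044 + 0.00065j  (running Σ = -0.00043 + 0.00065j)
  m=-1: -0.03498 - 0.59437j × 0.06361 - 0.02930j = -0.01964 - 0.03678j  (running Σ = -0.02007 - 0.03613j)
  m=0: 0.28490 + 0.00000j × 1.01227 + 0.00000j = 0.28840 + 0.00000j  (running Σ = 0.26833 - 0.03613j)
  m=1: 0.03498 - 0.59437j × -0.06361 - 0.02930j = -0.01964 + 0.03678j  (running Σ = 0.24869 + 0.00065j)
  m=2: -0.32987 - 0.03896j × 0.00153 + 0.00179j = -0.00044 - 0.00065j  (running Σ = 0.24825 + 0.00000j)
  m=3: -0.01867 + 0.10477j × -0.00001 - 0.00005j = 0.00001 - 0.00000j  (running Σ = 0.24826 - 0.00000j)
  m=4: 0.02193 + 0.00525j × -0.00000 + 0.00000j = -0.00000 + 0.00000j  (running Σ = 0.24826 + 0.00000j)
  m=5: 0.00093 - 0.00308j × 0.00000 - 0.00000j = -0.00000 - 0.00000j  (running Σ = 0.24826 + 0.00000j)
  m=6: -0.00026 - 0.00010j × -0.00000 + 0.00000j = 0.00000 - 0.00000j  (running Σ = 0.24826 + 0.00000j)
Σ over m = 0.24826 + 0.00000j; ×(4π/13) → 0.23998 + 0.00000j. Real part: 0.239977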